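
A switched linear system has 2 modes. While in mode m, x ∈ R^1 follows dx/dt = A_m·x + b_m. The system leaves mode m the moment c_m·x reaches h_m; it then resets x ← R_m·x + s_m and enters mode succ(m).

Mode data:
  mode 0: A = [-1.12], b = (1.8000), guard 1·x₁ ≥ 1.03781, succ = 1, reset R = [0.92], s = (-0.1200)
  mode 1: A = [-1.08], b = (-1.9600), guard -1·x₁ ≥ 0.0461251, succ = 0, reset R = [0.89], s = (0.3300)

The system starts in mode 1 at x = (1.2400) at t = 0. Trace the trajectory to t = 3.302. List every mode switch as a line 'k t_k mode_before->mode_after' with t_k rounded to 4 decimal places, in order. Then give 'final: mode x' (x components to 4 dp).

1 0.5060 1->0
2 1.2556 0->1
3 1.6298 1->0
4 2.3794 0->1
5 2.7537 1->0
final: 0 0.8939

Mode 1: guard c·x = 0.0461 hit at Δt = 0.5060 (t = 0.5060), x⁻ = (-0.0461) → reset → x⁺ = (0.2889), jump to mode 0
Mode 0: guard c·x = 1.0378 hit at Δt = 0.7496 (t = 1.2556), x⁻ = (1.0378) → reset → x⁺ = (0.8348), jump to mode 1
Mode 1: guard c·x = 0.0461 hit at Δt = 0.3742 (t = 1.6298), x⁻ = (-0.0461) → reset → x⁺ = (0.2889), jump to mode 0
Mode 0: guard c·x = 1.0378 hit at Δt = 0.7496 (t = 2.3794), x⁻ = (1.0378) → reset → x⁺ = (0.8348), jump to mode 1
Mode 1: guard c·x = 0.0461 hit at Δt = 0.3742 (t = 2.7537), x⁻ = (-0.0461) → reset → x⁺ = (0.2889), jump to mode 0
Mode 0: flow for 0.5483 to horizon, guard not reached → x = (0.8939)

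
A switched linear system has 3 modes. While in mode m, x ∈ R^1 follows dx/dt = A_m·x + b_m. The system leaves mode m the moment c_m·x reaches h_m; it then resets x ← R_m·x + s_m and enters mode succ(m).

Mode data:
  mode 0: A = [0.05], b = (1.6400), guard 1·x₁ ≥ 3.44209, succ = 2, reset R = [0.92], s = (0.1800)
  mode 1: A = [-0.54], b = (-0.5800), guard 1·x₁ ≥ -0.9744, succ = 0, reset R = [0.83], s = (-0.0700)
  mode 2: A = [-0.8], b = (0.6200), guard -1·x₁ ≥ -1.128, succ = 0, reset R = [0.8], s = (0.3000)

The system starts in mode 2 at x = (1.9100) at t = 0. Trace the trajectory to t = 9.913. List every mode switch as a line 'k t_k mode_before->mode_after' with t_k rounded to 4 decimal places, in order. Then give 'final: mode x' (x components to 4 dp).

1 1.4599 2->0
2 2.7357 0->2
3 5.2180 2->0
4 6.4938 0->2
5 8.9762 2->0
final: 0 2.8330

Mode 2: guard c·x = -1.1280 hit at Δt = 1.4599 (t = 1.4599), x⁻ = (1.1280) → reset → x⁺ = (1.2024), jump to mode 0
Mode 0: guard c·x = 3.4421 hit at Δt = 1.2758 (t = 2.7357), x⁻ = (3.4421) → reset → x⁺ = (3.3467), jump to mode 2
Mode 2: guard c·x = -1.1280 hit at Δt = 2.4823 (t = 5.2180), x⁻ = (1.1280) → reset → x⁺ = (1.2024), jump to mode 0
Mode 0: guard c·x = 3.4421 hit at Δt = 1.2758 (t = 6.4938), x⁻ = (3.4421) → reset → x⁺ = (3.3467), jump to mode 2
Mode 2: guard c·x = -1.1280 hit at Δt = 2.4823 (t = 8.9762), x⁻ = (1.1280) → reset → x⁺ = (1.2024), jump to mode 0
Mode 0: flow for 0.9368 to horizon, guard not reached → x = (2.8330)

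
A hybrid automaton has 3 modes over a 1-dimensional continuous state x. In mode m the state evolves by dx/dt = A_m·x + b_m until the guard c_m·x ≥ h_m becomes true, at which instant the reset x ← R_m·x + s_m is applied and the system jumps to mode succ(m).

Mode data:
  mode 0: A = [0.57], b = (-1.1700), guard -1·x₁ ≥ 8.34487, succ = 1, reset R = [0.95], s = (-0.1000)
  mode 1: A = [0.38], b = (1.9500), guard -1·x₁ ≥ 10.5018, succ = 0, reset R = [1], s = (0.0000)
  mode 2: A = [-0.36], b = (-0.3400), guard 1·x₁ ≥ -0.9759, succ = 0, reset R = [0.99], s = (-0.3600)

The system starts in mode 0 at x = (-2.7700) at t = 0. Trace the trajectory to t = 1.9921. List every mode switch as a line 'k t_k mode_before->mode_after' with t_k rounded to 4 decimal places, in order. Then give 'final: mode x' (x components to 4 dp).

Mode 0: guard c·x = 8.3449 hit at Δt = 1.3478 (t = 1.3478), x⁻ = (-8.3449) → reset → x⁺ = (-8.0276), jump to mode 1
Mode 1: flow for 0.6443 to horizon, guard not reached → x = (-8.8310)

1 1.3478 0->1
final: 1 -8.8310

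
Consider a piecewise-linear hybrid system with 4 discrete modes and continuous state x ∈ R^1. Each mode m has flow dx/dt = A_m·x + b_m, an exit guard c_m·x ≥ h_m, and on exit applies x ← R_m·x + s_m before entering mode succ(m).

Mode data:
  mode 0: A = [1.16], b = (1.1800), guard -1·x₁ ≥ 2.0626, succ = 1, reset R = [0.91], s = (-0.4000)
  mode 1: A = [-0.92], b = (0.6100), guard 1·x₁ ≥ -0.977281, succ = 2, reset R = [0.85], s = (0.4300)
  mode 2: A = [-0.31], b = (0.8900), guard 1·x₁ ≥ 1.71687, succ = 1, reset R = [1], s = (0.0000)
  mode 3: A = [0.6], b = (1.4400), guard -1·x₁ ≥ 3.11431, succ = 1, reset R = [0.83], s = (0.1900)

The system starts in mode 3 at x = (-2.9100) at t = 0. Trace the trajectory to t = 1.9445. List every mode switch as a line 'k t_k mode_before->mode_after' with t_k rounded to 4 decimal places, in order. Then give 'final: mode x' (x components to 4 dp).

1 0.5615 3->1
2 1.2385 1->2
final: 2 0.2424

Mode 3: guard c·x = 3.1143 hit at Δt = 0.5615 (t = 0.5615), x⁻ = (-3.1143) → reset → x⁺ = (-2.3949), jump to mode 1
Mode 1: guard c·x = -0.9773 hit at Δt = 0.6770 (t = 1.2385), x⁻ = (-0.9773) → reset → x⁺ = (-0.4007), jump to mode 2
Mode 2: flow for 0.7060 to horizon, guard not reached → x = (0.2424)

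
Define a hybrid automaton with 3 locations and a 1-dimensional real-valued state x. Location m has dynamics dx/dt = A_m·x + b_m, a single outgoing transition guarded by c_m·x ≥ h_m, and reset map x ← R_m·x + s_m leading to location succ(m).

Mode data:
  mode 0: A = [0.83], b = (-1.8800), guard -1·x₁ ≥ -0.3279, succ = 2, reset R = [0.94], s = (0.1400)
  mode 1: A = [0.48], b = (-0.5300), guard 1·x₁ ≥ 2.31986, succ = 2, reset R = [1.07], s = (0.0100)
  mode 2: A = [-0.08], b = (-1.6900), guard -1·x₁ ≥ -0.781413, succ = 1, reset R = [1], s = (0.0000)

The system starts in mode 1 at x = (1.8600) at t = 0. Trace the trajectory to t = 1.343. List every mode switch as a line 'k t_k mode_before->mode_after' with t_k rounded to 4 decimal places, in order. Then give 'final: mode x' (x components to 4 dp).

Mode 1: guard c·x = 2.3199 hit at Δt = 0.9901 (t = 0.9901), x⁻ = (2.3199) → reset → x⁺ = (2.4923), jump to mode 2
Mode 2: flow for 0.3529 to horizon, guard not reached → x = (1.8348)

1 0.9901 1->2
final: 2 1.8348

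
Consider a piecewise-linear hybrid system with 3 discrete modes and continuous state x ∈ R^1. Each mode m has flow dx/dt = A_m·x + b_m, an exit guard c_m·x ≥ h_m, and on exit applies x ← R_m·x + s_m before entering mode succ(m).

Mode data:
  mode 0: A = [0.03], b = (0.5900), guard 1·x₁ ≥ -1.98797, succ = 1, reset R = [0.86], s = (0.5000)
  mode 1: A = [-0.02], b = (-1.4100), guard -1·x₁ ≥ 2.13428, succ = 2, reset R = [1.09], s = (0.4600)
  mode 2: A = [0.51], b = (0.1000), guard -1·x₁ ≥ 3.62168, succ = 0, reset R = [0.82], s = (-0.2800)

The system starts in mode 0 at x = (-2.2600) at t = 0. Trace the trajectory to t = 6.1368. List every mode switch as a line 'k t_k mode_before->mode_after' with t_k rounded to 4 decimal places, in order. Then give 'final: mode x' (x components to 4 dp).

Mode 0: guard c·x = -1.9880 hit at Δt = 0.5169 (t = 0.5169), x⁻ = (-1.9880) → reset → x⁺ = (-1.2097), jump to mode 1
Mode 1: guard c·x = 2.1343 hit at Δt = 0.6717 (t = 1.1886), x⁻ = (-2.1343) → reset → x⁺ = (-1.8664), jump to mode 2
Mode 2: guard c·x = 3.6217 hit at Δt = 1.4084 (t = 2.5970), x⁻ = (-3.6217) → reset → x⁺ = (-3.2498), jump to mode 0
Mode 0: guard c·x = -1.9880 hit at Δt = 2.4683 (t = 5.0653), x⁻ = (-1.9880) → reset → x⁺ = (-1.2097), jump to mode 1
Mode 1: guard c·x = 2.1343 hit at Δt = 0.6717 (t = 5.7370), x⁻ = (-2.1343) → reset → x⁺ = (-1.8664), jump to mode 2
Mode 2: flow for 0.3998 to horizon, guard not reached → x = (-2.2441)

1 0.5169 0->1
2 1.1886 1->2
3 2.5970 2->0
4 5.0653 0->1
5 5.7370 1->2
final: 2 -2.2441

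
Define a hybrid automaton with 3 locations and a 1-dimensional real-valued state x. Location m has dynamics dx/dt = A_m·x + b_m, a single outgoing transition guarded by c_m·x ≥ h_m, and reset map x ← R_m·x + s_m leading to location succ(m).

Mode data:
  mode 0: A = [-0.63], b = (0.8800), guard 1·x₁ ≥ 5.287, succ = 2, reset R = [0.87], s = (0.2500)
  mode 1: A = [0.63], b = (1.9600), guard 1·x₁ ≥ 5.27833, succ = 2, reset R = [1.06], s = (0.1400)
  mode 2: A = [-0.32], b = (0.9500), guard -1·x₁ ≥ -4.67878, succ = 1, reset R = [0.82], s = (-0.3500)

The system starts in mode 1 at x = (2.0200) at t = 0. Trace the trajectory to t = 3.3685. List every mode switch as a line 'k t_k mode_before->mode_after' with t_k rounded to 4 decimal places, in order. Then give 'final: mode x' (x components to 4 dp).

Mode 1: guard c·x = 5.2783 hit at Δt = 0.7804 (t = 0.7804), x⁻ = (5.2783) → reset → x⁺ = (5.7350), jump to mode 2
Mode 2: guard c·x = -4.6788 hit at Δt = 1.5031 (t = 2.2835), x⁻ = (4.6788) → reset → x⁺ = (3.4866), jump to mode 1
Mode 1: guard c·x = 5.2783 hit at Δt = 0.3814 (t = 2.6649), x⁻ = (5.2783) → reset → x⁺ = (5.7350), jump to mode 2
Mode 2: flow for 0.7036 to horizon, guard not reached → x = (5.1773)

1 0.7804 1->2
2 2.2835 2->1
3 2.6649 1->2
final: 2 5.1773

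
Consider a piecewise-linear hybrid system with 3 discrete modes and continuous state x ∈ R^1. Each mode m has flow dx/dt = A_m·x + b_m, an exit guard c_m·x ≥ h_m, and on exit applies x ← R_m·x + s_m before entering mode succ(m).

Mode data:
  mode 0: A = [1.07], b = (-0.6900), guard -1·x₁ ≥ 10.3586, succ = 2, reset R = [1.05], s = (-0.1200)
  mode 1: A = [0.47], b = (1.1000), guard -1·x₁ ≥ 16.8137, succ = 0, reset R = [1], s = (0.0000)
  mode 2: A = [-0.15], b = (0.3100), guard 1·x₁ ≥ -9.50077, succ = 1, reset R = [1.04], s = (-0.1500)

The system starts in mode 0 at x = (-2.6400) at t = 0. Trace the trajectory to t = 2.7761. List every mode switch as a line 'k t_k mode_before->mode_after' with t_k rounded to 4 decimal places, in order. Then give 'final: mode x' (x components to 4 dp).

Mode 0: guard c·x = 10.3586 hit at Δt = 1.1298 (t = 1.1298), x⁻ = (-10.3586) → reset → x⁺ = (-10.9965), jump to mode 2
Mode 2: guard c·x = -9.5008 hit at Δt = 0.8107 (t = 1.9405), x⁻ = (-9.5008) → reset → x⁺ = (-10.0308), jump to mode 1
Mode 1: flow for 0.8356 to horizon, guard not reached → x = (-13.7300)

1 1.1298 0->2
2 1.9405 2->1
final: 1 -13.7300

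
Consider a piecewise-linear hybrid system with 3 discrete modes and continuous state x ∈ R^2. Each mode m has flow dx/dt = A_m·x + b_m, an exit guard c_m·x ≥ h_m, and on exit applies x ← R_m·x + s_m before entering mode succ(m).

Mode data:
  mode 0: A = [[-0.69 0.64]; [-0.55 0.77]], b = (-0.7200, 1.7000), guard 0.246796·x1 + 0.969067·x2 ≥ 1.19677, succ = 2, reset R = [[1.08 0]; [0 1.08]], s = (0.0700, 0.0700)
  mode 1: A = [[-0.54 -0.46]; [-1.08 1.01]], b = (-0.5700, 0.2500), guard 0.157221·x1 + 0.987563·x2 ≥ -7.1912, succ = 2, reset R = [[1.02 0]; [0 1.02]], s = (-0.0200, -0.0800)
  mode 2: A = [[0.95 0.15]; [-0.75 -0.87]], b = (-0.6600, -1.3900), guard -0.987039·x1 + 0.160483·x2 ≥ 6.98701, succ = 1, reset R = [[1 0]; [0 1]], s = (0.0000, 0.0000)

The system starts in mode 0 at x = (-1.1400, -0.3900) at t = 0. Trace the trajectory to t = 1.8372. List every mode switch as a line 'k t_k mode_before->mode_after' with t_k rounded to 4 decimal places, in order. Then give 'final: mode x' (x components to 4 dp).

Mode 0: guard c·x = 1.1968 hit at Δt = 0.6999 (t = 0.6999), x⁻ = (-0.9122, 1.4673) → reset → x⁺ = (-0.9151, 1.6547), jump to mode 2
Mode 2: flow for 1.1373 to horizon, guard not reached → x = (-3.7204, 0.8495)

1 0.6999 0->2
final: 2 -3.7204 0.8495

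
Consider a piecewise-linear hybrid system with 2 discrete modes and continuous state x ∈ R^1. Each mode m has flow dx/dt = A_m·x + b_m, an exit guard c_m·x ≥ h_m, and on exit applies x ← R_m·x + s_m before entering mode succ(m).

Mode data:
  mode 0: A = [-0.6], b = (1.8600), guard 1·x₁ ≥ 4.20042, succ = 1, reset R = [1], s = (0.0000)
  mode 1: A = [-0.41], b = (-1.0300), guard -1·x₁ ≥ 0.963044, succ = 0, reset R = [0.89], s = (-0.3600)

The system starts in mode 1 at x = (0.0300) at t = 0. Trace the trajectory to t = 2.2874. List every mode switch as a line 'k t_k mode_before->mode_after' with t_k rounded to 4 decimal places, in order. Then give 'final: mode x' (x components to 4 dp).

1 1.2081 1->0
final: 0 0.8408

Mode 1: guard c·x = 0.9630 hit at Δt = 1.2081 (t = 1.2081), x⁻ = (-0.9630) → reset → x⁺ = (-1.2171), jump to mode 0
Mode 0: flow for 1.0793 to horizon, guard not reached → x = (0.8408)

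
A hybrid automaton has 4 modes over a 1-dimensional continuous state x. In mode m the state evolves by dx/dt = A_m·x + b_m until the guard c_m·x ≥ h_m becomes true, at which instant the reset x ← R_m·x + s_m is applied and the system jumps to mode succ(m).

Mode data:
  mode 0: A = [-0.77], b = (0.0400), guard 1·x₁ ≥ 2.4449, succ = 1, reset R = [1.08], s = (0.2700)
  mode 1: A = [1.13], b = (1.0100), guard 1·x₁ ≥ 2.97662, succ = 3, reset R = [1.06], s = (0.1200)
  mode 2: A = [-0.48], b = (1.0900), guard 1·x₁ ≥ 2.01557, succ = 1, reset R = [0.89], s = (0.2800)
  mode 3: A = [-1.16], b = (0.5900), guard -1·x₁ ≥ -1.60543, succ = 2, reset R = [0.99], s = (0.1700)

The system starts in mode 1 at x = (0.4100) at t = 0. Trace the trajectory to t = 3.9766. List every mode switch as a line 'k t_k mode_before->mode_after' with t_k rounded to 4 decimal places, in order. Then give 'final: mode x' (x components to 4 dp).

Mode 1: guard c·x = 2.9766 hit at Δt = 0.9629 (t = 0.9629), x⁻ = (2.9766) → reset → x⁺ = (3.2752), jump to mode 3
Mode 3: guard c·x = -1.6054 hit at Δt = 0.7976 (t = 1.7605), x⁻ = (1.6054) → reset → x⁺ = (1.7594), jump to mode 2
Mode 2: guard c·x = 2.0156 hit at Δt = 1.4479 (t = 3.2083), x⁻ = (2.0156) → reset → x⁺ = (2.0739), jump to mode 1
Mode 1: guard c·x = 2.9766 hit at Δt = 0.2350 (t = 3.4434), x⁻ = (2.9766) → reset → x⁺ = (3.2752), jump to mode 3
Mode 3: flow for 0.5332 to horizon, guard not reached → x = (1.9991)

1 0.9629 1->3
2 1.7605 3->2
3 3.2083 2->1
4 3.4434 1->3
final: 3 1.9991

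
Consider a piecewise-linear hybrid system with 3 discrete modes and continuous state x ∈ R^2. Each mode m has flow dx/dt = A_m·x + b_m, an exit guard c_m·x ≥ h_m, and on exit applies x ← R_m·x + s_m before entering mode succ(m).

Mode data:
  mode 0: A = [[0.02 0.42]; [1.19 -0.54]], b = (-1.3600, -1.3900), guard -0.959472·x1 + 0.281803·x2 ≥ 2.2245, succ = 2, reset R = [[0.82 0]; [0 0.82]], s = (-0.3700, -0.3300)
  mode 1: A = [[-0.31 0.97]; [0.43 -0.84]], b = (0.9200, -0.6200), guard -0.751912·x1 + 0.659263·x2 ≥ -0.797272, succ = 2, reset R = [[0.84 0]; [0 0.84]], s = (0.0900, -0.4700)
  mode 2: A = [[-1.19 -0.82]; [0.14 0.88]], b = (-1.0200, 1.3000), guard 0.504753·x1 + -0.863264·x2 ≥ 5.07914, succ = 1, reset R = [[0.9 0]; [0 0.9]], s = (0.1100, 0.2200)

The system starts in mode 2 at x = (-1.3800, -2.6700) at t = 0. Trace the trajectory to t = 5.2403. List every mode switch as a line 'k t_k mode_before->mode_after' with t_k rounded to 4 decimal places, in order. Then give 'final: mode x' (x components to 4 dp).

Mode 2: guard c·x = 5.0791 hit at Δt = 1.2665 (t = 1.2665), x⁻ = (1.1948, -5.1851) → reset → x⁺ = (1.1853, -4.4466), jump to mode 1
Mode 1: guard c·x = -0.7973 hit at Δt = 1.0394 (t = 2.3059), x⁻ = (-1.0224, -2.3755) → reset → x⁺ = (-0.7688, -2.4654), jump to mode 2
Mode 2: guard c·x = 5.0791 hit at Δt = 1.4862 (t = 3.7921), x⁻ = (1.3851, -5.0738) → reset → x⁺ = (1.3566, -4.3464), jump to mode 1
Mode 1: guard c·x = -0.7973 hit at Δt = 1.1076 (t = 4.8997), x⁻ = (-0.8812, -2.2144) → reset → x⁺ = (-0.6502, -2.3301), jump to mode 2
Mode 2: flow for 0.3406 to horizon, guard not reached → x = (-0.1462, -2.6505)

1 1.2665 2->1
2 2.3059 1->2
3 3.7921 2->1
4 4.8997 1->2
final: 2 -0.1462 -2.6505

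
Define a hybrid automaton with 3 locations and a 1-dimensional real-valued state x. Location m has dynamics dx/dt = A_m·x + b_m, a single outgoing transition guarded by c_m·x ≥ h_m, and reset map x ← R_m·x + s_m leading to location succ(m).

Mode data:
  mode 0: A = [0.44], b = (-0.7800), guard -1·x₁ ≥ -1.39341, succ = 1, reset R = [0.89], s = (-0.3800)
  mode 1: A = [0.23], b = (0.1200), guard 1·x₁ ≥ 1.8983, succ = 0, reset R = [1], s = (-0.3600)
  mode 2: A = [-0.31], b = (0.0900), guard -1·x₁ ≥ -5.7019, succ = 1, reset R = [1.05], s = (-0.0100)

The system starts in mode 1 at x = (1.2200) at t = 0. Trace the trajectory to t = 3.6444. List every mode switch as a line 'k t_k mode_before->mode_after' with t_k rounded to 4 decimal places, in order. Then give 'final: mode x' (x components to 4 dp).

Mode 1: guard c·x = 1.8983 hit at Δt = 1.4300 (t = 1.4300), x⁻ = (1.8983) → reset → x⁺ = (1.5383), jump to mode 0
Mode 0: guard c·x = -1.3934 hit at Δt = 1.0937 (t = 2.5237), x⁻ = (1.3934) → reset → x⁺ = (0.8601), jump to mode 1
Mode 1: flow for 1.1207 to horizon, guard not reached → x = (1.2664)

1 1.4300 1->0
2 2.5237 0->1
final: 1 1.2664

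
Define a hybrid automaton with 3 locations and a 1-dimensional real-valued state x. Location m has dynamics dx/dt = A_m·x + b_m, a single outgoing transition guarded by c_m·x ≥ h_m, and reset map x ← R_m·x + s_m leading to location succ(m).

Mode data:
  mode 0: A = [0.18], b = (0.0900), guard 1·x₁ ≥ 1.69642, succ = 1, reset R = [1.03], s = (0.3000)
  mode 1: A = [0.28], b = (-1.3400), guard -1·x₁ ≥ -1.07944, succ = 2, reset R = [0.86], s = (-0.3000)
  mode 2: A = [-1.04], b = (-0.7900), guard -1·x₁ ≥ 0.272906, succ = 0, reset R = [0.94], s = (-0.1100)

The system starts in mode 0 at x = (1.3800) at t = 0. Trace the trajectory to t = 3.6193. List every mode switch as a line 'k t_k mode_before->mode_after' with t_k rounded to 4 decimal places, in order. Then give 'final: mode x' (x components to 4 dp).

1 0.8642 0->1
2 1.9451 1->2
3 2.9527 2->0
final: 0 -0.3495

Mode 0: guard c·x = 1.6964 hit at Δt = 0.8642 (t = 0.8642), x⁻ = (1.6964) → reset → x⁺ = (2.0473), jump to mode 1
Mode 1: guard c·x = -1.0794 hit at Δt = 1.0809 (t = 1.9451), x⁻ = (1.0794) → reset → x⁺ = (0.6283), jump to mode 2
Mode 2: guard c·x = 0.2729 hit at Δt = 1.0076 (t = 2.9527), x⁻ = (-0.2729) → reset → x⁺ = (-0.3665), jump to mode 0
Mode 0: flow for 0.6666 to horizon, guard not reached → x = (-0.3495)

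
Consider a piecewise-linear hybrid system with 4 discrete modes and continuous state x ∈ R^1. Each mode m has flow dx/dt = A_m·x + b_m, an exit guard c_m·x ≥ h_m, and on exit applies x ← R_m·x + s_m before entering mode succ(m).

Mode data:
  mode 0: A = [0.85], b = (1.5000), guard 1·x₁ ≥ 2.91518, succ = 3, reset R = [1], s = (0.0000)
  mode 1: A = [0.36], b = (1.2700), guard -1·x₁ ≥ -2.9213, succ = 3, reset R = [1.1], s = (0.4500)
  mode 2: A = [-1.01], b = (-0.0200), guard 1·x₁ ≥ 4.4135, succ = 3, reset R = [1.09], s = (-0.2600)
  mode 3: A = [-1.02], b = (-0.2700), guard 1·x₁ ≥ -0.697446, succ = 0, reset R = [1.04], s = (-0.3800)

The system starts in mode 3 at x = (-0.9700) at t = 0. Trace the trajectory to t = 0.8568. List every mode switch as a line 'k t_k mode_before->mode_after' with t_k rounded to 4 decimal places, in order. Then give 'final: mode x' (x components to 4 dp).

Mode 3: guard c·x = -0.6974 hit at Δt = 0.4789 (t = 0.4789), x⁻ = (-0.6974) → reset → x⁺ = (-1.1053), jump to mode 0
Mode 0: flow for 0.3779 to horizon, guard not reached → x = (-0.8556)

1 0.4789 3->0
final: 0 -0.8556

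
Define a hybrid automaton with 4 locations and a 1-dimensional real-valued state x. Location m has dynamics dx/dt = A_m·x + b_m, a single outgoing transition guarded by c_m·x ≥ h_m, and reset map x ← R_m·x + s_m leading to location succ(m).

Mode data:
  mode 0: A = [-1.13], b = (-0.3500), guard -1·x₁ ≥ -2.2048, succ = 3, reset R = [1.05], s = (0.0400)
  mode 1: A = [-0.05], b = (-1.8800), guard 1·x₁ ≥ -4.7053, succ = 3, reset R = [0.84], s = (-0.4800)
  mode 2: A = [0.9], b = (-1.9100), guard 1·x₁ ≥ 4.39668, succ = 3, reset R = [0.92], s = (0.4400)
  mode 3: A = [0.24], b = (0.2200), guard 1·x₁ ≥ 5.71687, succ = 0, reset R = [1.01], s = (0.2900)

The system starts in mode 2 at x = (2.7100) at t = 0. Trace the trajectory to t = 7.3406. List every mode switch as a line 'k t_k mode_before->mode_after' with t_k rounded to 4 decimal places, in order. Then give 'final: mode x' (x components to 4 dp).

Mode 2: guard c·x = 4.3967 hit at Δt = 1.5035 (t = 1.5035), x⁻ = (4.3967) → reset → x⁺ = (4.4849), jump to mode 3
Mode 3: guard c·x = 5.7169 hit at Δt = 0.8560 (t = 2.3595), x⁻ = (5.7169) → reset → x⁺ = (6.0640), jump to mode 0
Mode 0: guard c·x = -2.2048 hit at Δt = 0.8231 (t = 3.1826), x⁻ = (2.2048) → reset → x⁺ = (2.3550), jump to mode 3
Mode 3: guard c·x = 5.7169 hit at Δt = 2.9451 (t = 6.1277), x⁻ = (5.7169) → reset → x⁺ = (6.0640), jump to mode 0
Mode 0: guard c·x = -2.2048 hit at Δt = 0.8231 (t = 6.9508), x⁻ = (2.2048) → reset → x⁺ = (2.3550), jump to mode 3
Mode 3: flow for 0.3898 to horizon, guard not reached → x = (2.6759)

1 1.5035 2->3
2 2.3595 3->0
3 3.1826 0->3
4 6.1277 3->0
5 6.9508 0->3
final: 3 2.6759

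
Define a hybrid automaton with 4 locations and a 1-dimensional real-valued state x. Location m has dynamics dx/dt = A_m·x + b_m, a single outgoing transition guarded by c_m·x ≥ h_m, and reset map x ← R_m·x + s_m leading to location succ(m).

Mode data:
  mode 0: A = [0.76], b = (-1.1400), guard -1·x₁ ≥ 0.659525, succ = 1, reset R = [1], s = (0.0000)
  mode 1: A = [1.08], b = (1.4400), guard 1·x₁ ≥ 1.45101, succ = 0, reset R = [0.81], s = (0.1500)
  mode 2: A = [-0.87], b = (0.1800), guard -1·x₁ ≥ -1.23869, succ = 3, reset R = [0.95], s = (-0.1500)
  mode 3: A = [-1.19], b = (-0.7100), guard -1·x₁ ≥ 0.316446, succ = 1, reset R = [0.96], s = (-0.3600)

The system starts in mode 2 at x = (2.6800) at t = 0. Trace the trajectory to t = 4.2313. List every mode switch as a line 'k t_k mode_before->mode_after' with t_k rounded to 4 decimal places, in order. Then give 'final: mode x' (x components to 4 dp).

1 1.0048 2->3
2 2.4811 3->1
3 3.8007 1->0
final: 0 1.2577

Mode 2: guard c·x = -1.2387 hit at Δt = 1.0048 (t = 1.0048), x⁻ = (1.2387) → reset → x⁺ = (1.0268), jump to mode 3
Mode 3: guard c·x = 0.3164 hit at Δt = 1.4763 (t = 2.4811), x⁻ = (-0.3164) → reset → x⁺ = (-0.6638), jump to mode 1
Mode 1: guard c·x = 1.4510 hit at Δt = 1.3196 (t = 3.8007), x⁻ = (1.4510) → reset → x⁺ = (1.3253), jump to mode 0
Mode 0: flow for 0.4306 to horizon, guard not reached → x = (1.2577)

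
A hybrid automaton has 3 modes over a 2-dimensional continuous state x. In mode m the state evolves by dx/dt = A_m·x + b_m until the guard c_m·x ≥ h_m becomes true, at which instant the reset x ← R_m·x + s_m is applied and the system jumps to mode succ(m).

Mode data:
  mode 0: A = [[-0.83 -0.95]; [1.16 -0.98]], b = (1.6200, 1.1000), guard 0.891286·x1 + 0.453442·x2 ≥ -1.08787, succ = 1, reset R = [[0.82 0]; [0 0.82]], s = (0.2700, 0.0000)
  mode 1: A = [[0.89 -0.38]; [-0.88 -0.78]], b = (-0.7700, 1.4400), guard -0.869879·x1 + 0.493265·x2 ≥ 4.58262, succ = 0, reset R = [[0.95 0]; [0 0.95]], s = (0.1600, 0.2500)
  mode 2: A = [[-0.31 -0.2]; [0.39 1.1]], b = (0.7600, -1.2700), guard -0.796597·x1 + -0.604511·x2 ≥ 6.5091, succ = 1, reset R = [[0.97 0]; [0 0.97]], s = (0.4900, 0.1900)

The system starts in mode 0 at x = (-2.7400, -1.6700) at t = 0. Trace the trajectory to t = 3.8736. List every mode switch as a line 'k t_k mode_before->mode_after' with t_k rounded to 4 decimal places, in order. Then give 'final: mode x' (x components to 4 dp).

1 0.4924 0->1
2 2.0799 1->0
3 2.9059 0->1
final: 1 -3.8040 2.4122

Mode 0: guard c·x = -1.0879 hit at Δt = 0.4924 (t = 0.4924), x⁻ = (-0.5735, -1.2718) → reset → x⁺ = (-0.2003, -1.0429), jump to mode 1
Mode 1: guard c·x = 4.5826 hit at Δt = 1.5875 (t = 2.0799), x⁻ = (-3.8693, 2.4668) → reset → x⁺ = (-3.5159, 2.5934), jump to mode 0
Mode 0: guard c·x = -1.0879 hit at Δt = 0.8260 (t = 2.9059), x⁻ = (-1.3531, 0.2606) → reset → x⁺ = (-0.8396, 0.2137), jump to mode 1
Mode 1: flow for 0.9677 to horizon, guard not reached → x = (-3.8040, 2.4122)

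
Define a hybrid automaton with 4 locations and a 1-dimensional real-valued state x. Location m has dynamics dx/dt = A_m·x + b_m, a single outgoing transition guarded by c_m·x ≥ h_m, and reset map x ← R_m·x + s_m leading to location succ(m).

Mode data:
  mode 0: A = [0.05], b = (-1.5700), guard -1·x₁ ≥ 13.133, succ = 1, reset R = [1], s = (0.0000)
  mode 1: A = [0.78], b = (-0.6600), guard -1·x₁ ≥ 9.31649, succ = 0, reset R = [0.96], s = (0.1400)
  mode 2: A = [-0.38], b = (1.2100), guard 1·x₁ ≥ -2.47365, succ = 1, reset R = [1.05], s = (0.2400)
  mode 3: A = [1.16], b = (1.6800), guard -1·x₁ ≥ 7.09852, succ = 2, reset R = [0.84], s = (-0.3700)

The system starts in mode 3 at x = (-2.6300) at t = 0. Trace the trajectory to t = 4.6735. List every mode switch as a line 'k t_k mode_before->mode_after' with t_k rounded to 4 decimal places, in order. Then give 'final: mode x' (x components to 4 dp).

1 1.3489 3->2
2 2.7174 2->1
3 4.1975 1->0
final: 0 -9.7722

Mode 3: guard c·x = 7.0985 hit at Δt = 1.3489 (t = 1.3489), x⁻ = (-7.0985) → reset → x⁺ = (-6.3328), jump to mode 2
Mode 2: guard c·x = -2.4737 hit at Δt = 1.3685 (t = 2.7174), x⁻ = (-2.4736) → reset → x⁺ = (-2.3573), jump to mode 1
Mode 1: guard c·x = 9.3165 hit at Δt = 1.4801 (t = 4.1975), x⁻ = (-9.3165) → reset → x⁺ = (-8.8038), jump to mode 0
Mode 0: flow for 0.4760 to horizon, guard not reached → x = (-9.7722)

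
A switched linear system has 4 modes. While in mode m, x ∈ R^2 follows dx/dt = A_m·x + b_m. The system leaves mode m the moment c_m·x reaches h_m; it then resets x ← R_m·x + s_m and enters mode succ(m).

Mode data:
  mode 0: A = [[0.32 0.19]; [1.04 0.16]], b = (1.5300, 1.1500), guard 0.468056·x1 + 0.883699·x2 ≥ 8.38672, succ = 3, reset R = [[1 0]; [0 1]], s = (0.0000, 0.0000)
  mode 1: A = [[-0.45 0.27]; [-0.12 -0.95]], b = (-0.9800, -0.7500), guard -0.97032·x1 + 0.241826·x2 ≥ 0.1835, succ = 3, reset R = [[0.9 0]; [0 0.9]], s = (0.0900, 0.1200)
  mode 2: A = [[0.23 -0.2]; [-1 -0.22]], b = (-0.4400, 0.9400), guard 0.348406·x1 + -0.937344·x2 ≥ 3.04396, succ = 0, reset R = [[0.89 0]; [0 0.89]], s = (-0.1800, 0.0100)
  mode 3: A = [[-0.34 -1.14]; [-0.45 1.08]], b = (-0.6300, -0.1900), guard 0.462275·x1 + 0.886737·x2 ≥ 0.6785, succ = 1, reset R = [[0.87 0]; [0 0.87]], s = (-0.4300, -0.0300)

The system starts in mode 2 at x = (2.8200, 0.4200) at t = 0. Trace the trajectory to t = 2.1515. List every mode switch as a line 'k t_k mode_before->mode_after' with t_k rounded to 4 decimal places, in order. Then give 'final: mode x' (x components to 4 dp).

Mode 2: guard c·x = 3.0440 hit at Δt = 1.2727 (t = 1.2727), x⁻ = (3.3455, -2.0039) → reset → x⁺ = (2.7975, -1.7735), jump to mode 0
Mode 0: flow for 0.8788 to horizon, guard not reached → x = (5.2964, 2.8667)

1 1.2727 2->0
final: 0 5.2964 2.8667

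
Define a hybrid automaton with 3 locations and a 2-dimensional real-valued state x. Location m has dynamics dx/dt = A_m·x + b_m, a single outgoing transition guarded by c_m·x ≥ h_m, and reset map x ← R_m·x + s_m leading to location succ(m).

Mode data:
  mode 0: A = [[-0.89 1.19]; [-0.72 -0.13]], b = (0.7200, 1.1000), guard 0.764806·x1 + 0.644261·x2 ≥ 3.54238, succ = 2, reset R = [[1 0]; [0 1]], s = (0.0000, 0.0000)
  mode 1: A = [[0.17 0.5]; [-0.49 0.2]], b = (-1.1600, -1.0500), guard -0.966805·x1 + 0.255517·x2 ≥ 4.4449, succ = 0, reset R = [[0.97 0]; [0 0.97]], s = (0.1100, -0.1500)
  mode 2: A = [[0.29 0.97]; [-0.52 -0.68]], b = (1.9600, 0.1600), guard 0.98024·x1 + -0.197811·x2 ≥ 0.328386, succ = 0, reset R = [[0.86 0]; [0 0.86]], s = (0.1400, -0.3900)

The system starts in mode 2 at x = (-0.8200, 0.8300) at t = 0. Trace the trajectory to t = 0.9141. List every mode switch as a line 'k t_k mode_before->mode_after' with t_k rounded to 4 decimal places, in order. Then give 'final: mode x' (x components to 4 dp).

1 0.4852 2->0
final: 0 0.7783 0.4562

Mode 2: guard c·x = 0.3284 hit at Δt = 0.4852 (t = 0.4852), x⁻ = (0.4751, 0.6944) → reset → x⁺ = (0.5486, 0.2072), jump to mode 0
Mode 0: flow for 0.4289 to horizon, guard not reached → x = (0.7783, 0.4562)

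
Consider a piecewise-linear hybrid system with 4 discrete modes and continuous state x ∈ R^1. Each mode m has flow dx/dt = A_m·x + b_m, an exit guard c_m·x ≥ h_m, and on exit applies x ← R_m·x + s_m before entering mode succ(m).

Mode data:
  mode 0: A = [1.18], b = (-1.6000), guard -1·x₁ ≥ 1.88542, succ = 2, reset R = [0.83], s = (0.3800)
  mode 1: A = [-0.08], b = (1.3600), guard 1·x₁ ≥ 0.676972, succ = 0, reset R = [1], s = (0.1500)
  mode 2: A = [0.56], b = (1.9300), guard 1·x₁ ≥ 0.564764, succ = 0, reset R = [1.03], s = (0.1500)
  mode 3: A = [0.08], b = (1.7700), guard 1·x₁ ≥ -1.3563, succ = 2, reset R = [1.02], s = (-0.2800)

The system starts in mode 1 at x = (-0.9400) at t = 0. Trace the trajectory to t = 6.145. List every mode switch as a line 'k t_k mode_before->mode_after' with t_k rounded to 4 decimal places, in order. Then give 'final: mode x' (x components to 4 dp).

Mode 1: guard c·x = 0.6770 hit at Δt = 1.1807 (t = 1.1807), x⁻ = (0.6770) → reset → x⁺ = (0.8270), jump to mode 0
Mode 0: guard c·x = 1.8854 hit at Δt = 1.5363 (t = 2.7170), x⁻ = (-1.8854) → reset → x⁺ = (-1.1849), jump to mode 2
Mode 2: guard c·x = 0.5648 hit at Δt = 1.0233 (t = 3.7403), x⁻ = (0.5648) → reset → x⁺ = (0.7317), jump to mode 0
Mode 0: guard c·x = 1.8854 hit at Δt = 1.3960 (t = 5.1363), x⁻ = (-1.8854) → reset → x⁺ = (-1.1849), jump to mode 2
Mode 2: flow for 1.0087 to horizon, guard not reached → x = (0.5322)

1 1.1807 1->0
2 2.7170 0->2
3 3.7403 2->0
4 5.1363 0->2
final: 2 0.5322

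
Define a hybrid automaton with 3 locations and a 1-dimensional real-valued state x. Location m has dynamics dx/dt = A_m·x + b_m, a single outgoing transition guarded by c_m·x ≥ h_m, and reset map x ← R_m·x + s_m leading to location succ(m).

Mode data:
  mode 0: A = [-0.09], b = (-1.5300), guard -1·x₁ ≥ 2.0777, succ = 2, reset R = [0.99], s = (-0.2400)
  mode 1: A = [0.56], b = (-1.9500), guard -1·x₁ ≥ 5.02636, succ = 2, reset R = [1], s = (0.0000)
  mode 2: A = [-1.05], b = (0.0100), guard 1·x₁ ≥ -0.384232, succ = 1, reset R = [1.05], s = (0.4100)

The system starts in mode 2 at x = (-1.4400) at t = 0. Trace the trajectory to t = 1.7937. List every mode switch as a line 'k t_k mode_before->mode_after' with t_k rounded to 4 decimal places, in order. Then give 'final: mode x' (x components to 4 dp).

Mode 2: guard c·x = -0.3842 hit at Δt = 1.2412 (t = 1.2412), x⁻ = (-0.3842) → reset → x⁺ = (0.0066), jump to mode 1
Mode 1: flow for 0.5525 to horizon, guard not reached → x = (-1.2537)

1 1.2412 2->1
final: 1 -1.2537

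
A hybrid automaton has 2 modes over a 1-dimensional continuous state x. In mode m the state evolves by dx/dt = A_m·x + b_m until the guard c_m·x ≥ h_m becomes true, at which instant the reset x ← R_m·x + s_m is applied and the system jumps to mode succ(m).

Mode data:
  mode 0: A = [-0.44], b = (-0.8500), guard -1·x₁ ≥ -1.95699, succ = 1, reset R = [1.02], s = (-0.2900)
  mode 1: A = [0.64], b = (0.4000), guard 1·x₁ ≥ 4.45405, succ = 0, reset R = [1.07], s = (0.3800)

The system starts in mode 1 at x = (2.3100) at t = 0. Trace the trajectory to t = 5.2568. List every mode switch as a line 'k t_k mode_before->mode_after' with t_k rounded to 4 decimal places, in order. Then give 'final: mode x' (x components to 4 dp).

1 0.8569 1->0
2 2.2179 0->1
3 3.4347 1->0
4 4.7957 0->1
final: 1 2.5063

Mode 1: guard c·x = 4.4540 hit at Δt = 0.8569 (t = 0.8569), x⁻ = (4.4541) → reset → x⁺ = (5.1458), jump to mode 0
Mode 0: guard c·x = -1.9570 hit at Δt = 1.3610 (t = 2.2179), x⁻ = (1.9570) → reset → x⁺ = (1.7061), jump to mode 1
Mode 1: guard c·x = 4.4540 hit at Δt = 1.2168 (t = 3.4347), x⁻ = (4.4541) → reset → x⁺ = (5.1458), jump to mode 0
Mode 0: guard c·x = -1.9570 hit at Δt = 1.3610 (t = 4.7957), x⁻ = (1.9570) → reset → x⁺ = (1.7061), jump to mode 1
Mode 1: flow for 0.4611 to horizon, guard not reached → x = (2.5063)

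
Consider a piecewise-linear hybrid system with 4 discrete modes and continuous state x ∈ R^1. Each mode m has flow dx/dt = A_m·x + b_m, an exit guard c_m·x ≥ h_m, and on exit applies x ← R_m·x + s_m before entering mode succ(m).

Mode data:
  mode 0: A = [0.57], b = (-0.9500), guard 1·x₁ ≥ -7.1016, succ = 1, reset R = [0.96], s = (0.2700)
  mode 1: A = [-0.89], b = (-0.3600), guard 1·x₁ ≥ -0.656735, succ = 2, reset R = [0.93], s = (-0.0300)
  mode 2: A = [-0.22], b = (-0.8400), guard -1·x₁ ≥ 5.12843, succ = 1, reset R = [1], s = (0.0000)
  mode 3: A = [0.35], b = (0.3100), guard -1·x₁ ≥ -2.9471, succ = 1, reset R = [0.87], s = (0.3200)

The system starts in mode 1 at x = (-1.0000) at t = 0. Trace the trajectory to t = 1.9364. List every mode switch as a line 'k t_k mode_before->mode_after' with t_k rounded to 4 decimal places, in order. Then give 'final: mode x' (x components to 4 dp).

Mode 1: guard c·x = -0.6567 hit at Δt = 0.9652 (t = 0.9652), x⁻ = (-0.6567) → reset → x⁺ = (-0.6408), jump to mode 2
Mode 2: flow for 0.9712 to horizon, guard not reached → x = (-1.2520)

1 0.9652 1->2
final: 2 -1.2520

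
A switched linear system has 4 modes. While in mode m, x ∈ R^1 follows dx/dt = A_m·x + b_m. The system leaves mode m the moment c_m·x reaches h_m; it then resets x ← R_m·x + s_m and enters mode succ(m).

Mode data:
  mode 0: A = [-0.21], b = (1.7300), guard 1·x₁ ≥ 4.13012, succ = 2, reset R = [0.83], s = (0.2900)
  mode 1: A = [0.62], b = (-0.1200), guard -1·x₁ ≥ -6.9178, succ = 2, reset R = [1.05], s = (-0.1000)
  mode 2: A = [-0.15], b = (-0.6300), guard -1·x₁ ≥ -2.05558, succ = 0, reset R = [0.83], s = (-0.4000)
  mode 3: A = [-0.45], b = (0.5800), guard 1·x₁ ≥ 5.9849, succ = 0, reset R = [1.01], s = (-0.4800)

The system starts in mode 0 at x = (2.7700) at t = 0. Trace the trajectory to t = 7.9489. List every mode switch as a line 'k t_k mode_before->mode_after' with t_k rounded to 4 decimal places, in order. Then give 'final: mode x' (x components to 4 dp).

1 1.3619 0->2
2 2.9330 2->0
3 5.4245 0->2
4 6.9956 2->0
final: 0 2.5638

Mode 0: guard c·x = 4.1301 hit at Δt = 1.3619 (t = 1.3619), x⁻ = (4.1301) → reset → x⁺ = (3.7180), jump to mode 2
Mode 2: guard c·x = -2.0556 hit at Δt = 1.5711 (t = 2.9330), x⁻ = (2.0556) → reset → x⁺ = (1.3061), jump to mode 0
Mode 0: guard c·x = 4.1301 hit at Δt = 2.4915 (t = 5.4245), x⁻ = (4.1301) → reset → x⁺ = (3.7180), jump to mode 2
Mode 2: guard c·x = -2.0556 hit at Δt = 1.5711 (t = 6.9956), x⁻ = (2.0556) → reset → x⁺ = (1.3061), jump to mode 0
Mode 0: flow for 0.9533 to horizon, guard not reached → x = (2.5638)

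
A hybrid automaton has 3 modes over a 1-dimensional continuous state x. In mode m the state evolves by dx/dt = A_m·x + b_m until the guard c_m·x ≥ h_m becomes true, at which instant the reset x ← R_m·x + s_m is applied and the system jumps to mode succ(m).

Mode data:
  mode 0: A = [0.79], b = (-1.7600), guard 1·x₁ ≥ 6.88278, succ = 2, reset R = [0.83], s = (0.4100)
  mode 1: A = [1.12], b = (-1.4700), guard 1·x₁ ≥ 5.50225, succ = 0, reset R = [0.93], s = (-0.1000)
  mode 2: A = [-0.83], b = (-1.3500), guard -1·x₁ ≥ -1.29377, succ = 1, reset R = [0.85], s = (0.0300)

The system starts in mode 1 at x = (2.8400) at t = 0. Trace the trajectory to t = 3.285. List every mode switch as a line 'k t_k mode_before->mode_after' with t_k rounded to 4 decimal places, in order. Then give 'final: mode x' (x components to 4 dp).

1 0.9009 1->0
2 1.5492 0->2
3 2.7250 2->1
final: 1 0.9702

Mode 1: guard c·x = 5.5023 hit at Δt = 0.9009 (t = 0.9009), x⁻ = (5.5023) → reset → x⁺ = (5.0171), jump to mode 0
Mode 0: guard c·x = 6.8828 hit at Δt = 0.6483 (t = 1.5492), x⁻ = (6.8828) → reset → x⁺ = (6.1227), jump to mode 2
Mode 2: guard c·x = -1.2938 hit at Δt = 1.1758 (t = 2.7250), x⁻ = (1.2938) → reset → x⁺ = (1.1297), jump to mode 1
Mode 1: flow for 0.5600 to horizon, guard not reached → x = (0.9702)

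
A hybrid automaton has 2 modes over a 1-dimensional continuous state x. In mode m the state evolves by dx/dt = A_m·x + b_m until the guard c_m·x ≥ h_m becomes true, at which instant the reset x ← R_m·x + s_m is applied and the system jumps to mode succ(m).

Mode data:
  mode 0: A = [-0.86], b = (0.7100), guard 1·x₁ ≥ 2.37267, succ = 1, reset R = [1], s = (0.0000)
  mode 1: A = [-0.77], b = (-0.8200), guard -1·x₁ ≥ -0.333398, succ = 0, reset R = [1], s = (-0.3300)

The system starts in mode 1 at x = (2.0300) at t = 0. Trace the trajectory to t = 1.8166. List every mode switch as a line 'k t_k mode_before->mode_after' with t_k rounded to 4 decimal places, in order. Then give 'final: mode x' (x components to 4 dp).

1 1.0318 1->0
final: 0 0.4069

Mode 1: guard c·x = -0.3334 hit at Δt = 1.0318 (t = 1.0318), x⁻ = (0.3334) → reset → x⁺ = (0.0034), jump to mode 0
Mode 0: flow for 0.7848 to horizon, guard not reached → x = (0.4069)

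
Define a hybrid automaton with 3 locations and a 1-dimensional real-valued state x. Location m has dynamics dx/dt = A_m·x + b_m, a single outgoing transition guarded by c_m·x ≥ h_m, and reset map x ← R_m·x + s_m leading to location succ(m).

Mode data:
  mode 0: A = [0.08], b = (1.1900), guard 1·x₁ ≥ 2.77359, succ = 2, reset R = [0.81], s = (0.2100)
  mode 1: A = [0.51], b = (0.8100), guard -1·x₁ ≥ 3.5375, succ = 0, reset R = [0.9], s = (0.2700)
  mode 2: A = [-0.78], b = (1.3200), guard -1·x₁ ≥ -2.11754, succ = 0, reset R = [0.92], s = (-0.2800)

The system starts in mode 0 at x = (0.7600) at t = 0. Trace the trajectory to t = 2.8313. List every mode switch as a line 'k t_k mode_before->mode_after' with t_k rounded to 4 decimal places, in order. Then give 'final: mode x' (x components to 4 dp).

Mode 0: guard c·x = 2.7736 hit at Δt = 1.5143 (t = 1.5143), x⁻ = (2.7736) → reset → x⁺ = (2.4566), jump to mode 2
Mode 2: guard c·x = -2.1175 hit at Δt = 0.7517 (t = 2.2660), x⁻ = (2.1175) → reset → x⁺ = (1.6681), jump to mode 0
Mode 0: flow for 0.5653 to horizon, guard not reached → x = (2.4335)

1 1.5143 0->2
2 2.2660 2->0
final: 0 2.4335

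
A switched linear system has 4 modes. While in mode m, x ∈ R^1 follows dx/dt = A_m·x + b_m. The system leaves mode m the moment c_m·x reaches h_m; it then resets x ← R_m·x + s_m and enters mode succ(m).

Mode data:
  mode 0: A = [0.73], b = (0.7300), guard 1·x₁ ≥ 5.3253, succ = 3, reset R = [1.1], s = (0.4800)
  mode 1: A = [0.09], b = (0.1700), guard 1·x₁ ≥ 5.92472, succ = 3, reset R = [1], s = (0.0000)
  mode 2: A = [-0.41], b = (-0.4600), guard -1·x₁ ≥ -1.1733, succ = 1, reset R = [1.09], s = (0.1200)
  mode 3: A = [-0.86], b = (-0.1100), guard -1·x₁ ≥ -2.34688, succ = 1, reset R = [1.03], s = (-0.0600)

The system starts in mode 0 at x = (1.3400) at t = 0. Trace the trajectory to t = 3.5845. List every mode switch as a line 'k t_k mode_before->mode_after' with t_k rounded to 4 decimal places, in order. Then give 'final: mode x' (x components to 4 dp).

1 1.3622 0->3
2 2.4789 3->1
final: 1 2.8015

Mode 0: guard c·x = 5.3253 hit at Δt = 1.3622 (t = 1.3622), x⁻ = (5.3253) → reset → x⁺ = (6.3378), jump to mode 3
Mode 3: guard c·x = -2.3469 hit at Δt = 1.1167 (t = 2.4789), x⁻ = (2.3469) → reset → x⁺ = (2.3573), jump to mode 1
Mode 1: flow for 1.1056 to horizon, guard not reached → x = (2.8015)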